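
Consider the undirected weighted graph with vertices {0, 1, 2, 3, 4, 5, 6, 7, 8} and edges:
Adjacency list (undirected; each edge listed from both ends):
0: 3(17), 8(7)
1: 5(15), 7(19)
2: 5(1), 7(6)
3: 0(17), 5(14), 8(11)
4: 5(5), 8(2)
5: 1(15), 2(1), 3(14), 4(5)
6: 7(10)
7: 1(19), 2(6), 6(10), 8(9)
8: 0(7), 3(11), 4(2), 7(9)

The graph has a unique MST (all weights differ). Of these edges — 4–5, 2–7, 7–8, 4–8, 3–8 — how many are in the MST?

4

Sort edges by weight, then run Kruskal:
2–5 (1): add — endpoints in different components.
4–8 (2): add — endpoints in different components.
4–5 (5): add — endpoints in different components.
2–7 (6): add — endpoints in different components.
0–8 (7): add — endpoints in different components.
7–8 (9): skip — 7 and 8 already connected.
6–7 (10): add — endpoints in different components.
3–8 (11): add — endpoints in different components.
3–5 (14): skip — 3 and 5 already connected.
1–5 (15): add — endpoints in different components.
MST edge set: {2–5, 4–8, 4–5, 2–7, 0–8, 6–7, 3–8, 1–5}.
Of the listed edges, {4–5, 2–7, 4–8, 3–8} are in the MST → 4.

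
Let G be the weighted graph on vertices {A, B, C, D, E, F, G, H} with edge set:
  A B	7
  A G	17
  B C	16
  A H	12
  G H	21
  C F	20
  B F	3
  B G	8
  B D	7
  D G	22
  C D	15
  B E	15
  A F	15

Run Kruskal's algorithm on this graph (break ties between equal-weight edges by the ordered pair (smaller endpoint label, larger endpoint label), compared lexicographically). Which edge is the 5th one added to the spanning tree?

A-H

Sort edges by weight, then run Kruskal:
B F (3): add — endpoints in different components.
A B (7): add — endpoints in different components.
B D (7): add — endpoints in different components.
B G (8): add — endpoints in different components.
A H (12): add — endpoints in different components.
A F (15): skip — A and F already connected.
B E (15): add — endpoints in different components.
C D (15): add — endpoints in different components.
The 5th edge added is A H.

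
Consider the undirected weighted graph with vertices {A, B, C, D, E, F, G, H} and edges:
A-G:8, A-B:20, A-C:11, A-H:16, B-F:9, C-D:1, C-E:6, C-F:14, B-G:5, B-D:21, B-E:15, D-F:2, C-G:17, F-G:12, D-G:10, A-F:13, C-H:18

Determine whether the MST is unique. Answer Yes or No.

Yes

Kruskal's algorithm — process edges by increasing weight (ties by edge label):
C-D (1): add — endpoints in different components.
D-F (2): add — endpoints in different components.
B-G (5): add — endpoints in different components.
C-E (6): add — endpoints in different components.
A-G (8): add — endpoints in different components.
B-F (9): add — endpoints in different components.
D-G (10): skip — D and G already connected.
A-C (11): skip — A and C already connected.
F-G (12): skip — F and G already connected.
A-F (13): skip — A and F already connected.
C-F (14): skip — C and F already connected.
B-E (15): skip — B and E already connected.
A-H (16): add — endpoints in different components.
Every non-tree edge has weight strictly greater than the heaviest edge on the tree path between its endpoints, so the MST is unique.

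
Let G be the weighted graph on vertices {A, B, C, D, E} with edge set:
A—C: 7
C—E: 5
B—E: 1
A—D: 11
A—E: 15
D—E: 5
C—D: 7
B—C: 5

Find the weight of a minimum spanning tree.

Prim's algorithm from D:
Step 1: cheapest edge leaving the tree is D—E (5); add E.
Step 2: cheapest edge leaving the tree is B—E (1); add B.
Step 3: cheapest edge leaving the tree is B—C (5); add C.
Step 4: cheapest edge leaving the tree is A—C (7); add A.
MST edges: D—E, B—E, B—C, A—C; total weight 5+1+5+7 = 18.

18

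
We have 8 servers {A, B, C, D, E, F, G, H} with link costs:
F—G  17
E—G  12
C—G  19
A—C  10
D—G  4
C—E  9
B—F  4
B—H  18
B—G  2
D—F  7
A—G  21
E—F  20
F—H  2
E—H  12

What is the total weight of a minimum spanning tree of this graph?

43

Grow the tree from B using Prim:
Step 1: frontier [B—G 2, B—F 4, B—H 18] → take B—G (2); add G.
Step 2: frontier [B—F 4, B—H 18, D—G 4, E—G 12, F—G 17, C—G 19, A—G 21] → take D—G (4); add D.
Step 3: frontier [B—F 4, B—H 18, D—F 7, E—G 12, F—G 17, C—G 19, A—G 21] → take B—F (4); add F.
Step 4: frontier [B—H 18, F—H 2, E—F 20, E—G 12, C—G 19, A—G 21] → take F—H (2); add H.
Step 5: frontier [E—F 20, E—G 12, C—G 19, A—G 21, E—H 12] → take E—G (12); add E.
Step 6: frontier [C—E 9, C—G 19, A—G 21] → take C—E (9); add C.
Step 7: frontier [A—C 10, A—G 21] → take A—C (10); add A.
MST edges: B—G, D—G, B—F, F—H, E—G, C—E, A—C; total weight 2+4+4+2+12+9+10 = 43.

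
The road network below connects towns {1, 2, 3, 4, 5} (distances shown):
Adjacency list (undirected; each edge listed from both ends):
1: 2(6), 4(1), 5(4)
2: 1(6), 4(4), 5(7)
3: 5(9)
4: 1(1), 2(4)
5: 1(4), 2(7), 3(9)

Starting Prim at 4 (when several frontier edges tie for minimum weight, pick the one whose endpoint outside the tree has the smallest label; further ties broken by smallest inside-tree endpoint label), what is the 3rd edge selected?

Grow the tree from 4 using Prim:
Step 1: cheapest edge leaving the tree is 1–4 (1); add 1.
Step 2: cheapest edge leaving the tree is 2–4 (4); add 2.
Step 3: cheapest edge leaving the tree is 1–5 (4); add 5.
Step 4: cheapest edge leaving the tree is 3–5 (9); add 3.
The 3rd edge added is 1–5.

1-5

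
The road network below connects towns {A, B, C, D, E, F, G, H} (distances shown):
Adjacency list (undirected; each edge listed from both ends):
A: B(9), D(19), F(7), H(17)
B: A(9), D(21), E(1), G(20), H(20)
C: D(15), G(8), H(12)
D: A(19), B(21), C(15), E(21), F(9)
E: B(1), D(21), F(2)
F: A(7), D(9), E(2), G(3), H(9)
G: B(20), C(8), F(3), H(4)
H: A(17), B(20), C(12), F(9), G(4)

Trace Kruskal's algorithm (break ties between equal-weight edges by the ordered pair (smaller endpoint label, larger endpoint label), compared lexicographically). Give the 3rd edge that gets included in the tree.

Kruskal's algorithm — process edges by increasing weight (ties by edge label):
B-E (1): add — endpoints in different components.
E-F (2): add — endpoints in different components.
F-G (3): add — endpoints in different components.
G-H (4): add — endpoints in different components.
A-F (7): add — endpoints in different components.
C-G (8): add — endpoints in different components.
A-B (9): skip — A and B already connected.
D-F (9): add — endpoints in different components.
The 3rd edge added is F-G.

F-G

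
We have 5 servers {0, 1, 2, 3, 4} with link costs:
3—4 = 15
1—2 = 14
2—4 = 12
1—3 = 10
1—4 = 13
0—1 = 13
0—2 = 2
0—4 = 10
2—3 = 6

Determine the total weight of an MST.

28

Prim's algorithm from 0:
Step 1: frontier [0—2 2, 0—4 10, 0—1 13] → take 0—2 (2); add 2.
Step 2: frontier [0—4 10, 0—1 13, 2—3 6, 2—4 12, 1—2 14] → take 2—3 (6); add 3.
Step 3: frontier [0—4 10, 0—1 13, 2—4 12, 1—2 14, 1—3 10, 3—4 15] → take 1—3 (10); add 1.
Step 4: frontier [0—4 10, 1—4 13, 2—4 12, 3—4 15] → take 0—4 (10); add 4.
MST edges: 0—2, 2—3, 1—3, 0—4; total weight 2+6+10+10 = 28.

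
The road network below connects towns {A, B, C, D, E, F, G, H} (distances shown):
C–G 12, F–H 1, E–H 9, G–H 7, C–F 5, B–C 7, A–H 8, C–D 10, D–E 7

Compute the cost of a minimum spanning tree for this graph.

Prim, starting at E.
Step 1: frontier [D–E 7, E–H 9] → take D–E (7); add D.
Step 2: frontier [C–D 10, E–H 9] → take E–H (9); add H.
Step 3: frontier [C–D 10, F–H 1, G–H 7, A–H 8] → take F–H (1); add F.
Step 4: frontier [C–D 10, C–F 5, G–H 7, A–H 8] → take C–F (5); add C.
Step 5: frontier [B–C 7, C–G 12, G–H 7, A–H 8] → take B–C (7); add B.
Step 6: frontier [C–G 12, G–H 7, A–H 8] → take G–H (7); add G.
Step 7: frontier [A–H 8] → take A–H (8); add A.
MST edges: D–E, E–H, F–H, C–F, B–C, G–H, A–H; total weight 7+9+1+5+7+7+8 = 44.

44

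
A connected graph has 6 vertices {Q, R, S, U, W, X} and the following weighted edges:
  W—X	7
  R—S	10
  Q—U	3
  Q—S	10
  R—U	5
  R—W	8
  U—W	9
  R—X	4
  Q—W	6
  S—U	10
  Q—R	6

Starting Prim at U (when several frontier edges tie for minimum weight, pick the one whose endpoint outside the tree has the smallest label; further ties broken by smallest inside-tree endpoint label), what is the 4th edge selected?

Q-W

Grow the tree from U using Prim:
Step 1: frontier [Q—U 3, R—U 5, U—W 9, S—U 10] → take Q—U (3); add Q.
Step 2: frontier [Q—R 6, Q—W 6, Q—S 10, R—U 5, U—W 9, S—U 10] → take R—U (5); add R.
Step 3: frontier [Q—W 6, Q—S 10, R—X 4, R—W 8, R—S 10, U—W 9, S—U 10] → take R—X (4); add X.
Step 4: frontier [Q—W 6, Q—S 10, R—W 8, R—S 10, U—W 9, S—U 10, W—X 7] → take Q—W (6); add W.
Step 5: frontier [Q—S 10, R—S 10, S—U 10] → take Q—S (10); add S.
The 4th edge added is Q—W.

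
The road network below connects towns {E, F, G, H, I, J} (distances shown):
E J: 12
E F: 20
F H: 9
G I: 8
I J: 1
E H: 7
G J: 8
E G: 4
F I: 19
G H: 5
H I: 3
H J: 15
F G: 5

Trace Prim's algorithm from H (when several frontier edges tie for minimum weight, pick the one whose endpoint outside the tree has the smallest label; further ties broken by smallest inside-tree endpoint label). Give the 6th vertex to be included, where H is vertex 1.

Prim, starting at H.
Step 1: cheapest edge leaving the tree is H I (3); add I.
Step 2: cheapest edge leaving the tree is I J (1); add J.
Step 3: cheapest edge leaving the tree is G H (5); add G.
Step 4: cheapest edge leaving the tree is E G (4); add E.
Step 5: cheapest edge leaving the tree is F G (5); add F.
Vertex order: H, I, J, G, E, F. The 6th vertex is F.

F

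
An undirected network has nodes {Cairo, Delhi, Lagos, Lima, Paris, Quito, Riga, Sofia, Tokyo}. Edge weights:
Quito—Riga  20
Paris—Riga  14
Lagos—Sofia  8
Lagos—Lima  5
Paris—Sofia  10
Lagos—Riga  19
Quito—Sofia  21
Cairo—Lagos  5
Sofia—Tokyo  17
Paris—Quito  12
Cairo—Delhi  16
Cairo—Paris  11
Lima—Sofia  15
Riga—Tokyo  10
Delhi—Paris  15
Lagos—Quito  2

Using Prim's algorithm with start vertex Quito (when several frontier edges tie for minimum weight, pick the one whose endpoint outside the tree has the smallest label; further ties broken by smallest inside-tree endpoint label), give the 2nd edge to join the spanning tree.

Cairo-Lagos

Grow the tree from Quito using Prim:
Step 1: cheapest edge leaving the tree is Lagos—Quito (2); add Lagos.
Step 2: cheapest edge leaving the tree is Cairo—Lagos (5); add Cairo.
Step 3: cheapest edge leaving the tree is Lagos—Lima (5); add Lima.
Step 4: cheapest edge leaving the tree is Lagos—Sofia (8); add Sofia.
Step 5: cheapest edge leaving the tree is Paris—Sofia (10); add Paris.
Step 6: cheapest edge leaving the tree is Paris—Riga (14); add Riga.
Step 7: cheapest edge leaving the tree is Riga—Tokyo (10); add Tokyo.
Step 8: cheapest edge leaving the tree is Delhi—Paris (15); add Delhi.
The 2nd edge added is Cairo—Lagos.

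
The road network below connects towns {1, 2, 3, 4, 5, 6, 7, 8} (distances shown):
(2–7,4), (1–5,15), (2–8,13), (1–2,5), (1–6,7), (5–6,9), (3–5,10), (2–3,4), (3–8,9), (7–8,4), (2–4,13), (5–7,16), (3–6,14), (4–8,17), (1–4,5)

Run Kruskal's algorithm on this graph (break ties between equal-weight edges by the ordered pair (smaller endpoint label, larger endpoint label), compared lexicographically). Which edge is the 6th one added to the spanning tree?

Kruskal: consider edges lightest-first.
2–3 (4): add — endpoints in different components.
2–7 (4): add — endpoints in different components.
7–8 (4): add — endpoints in different components.
1–2 (5): add — endpoints in different components.
1–4 (5): add — endpoints in different components.
1–6 (7): add — endpoints in different components.
3–8 (9): skip — 3 and 8 already connected.
5–6 (9): add — endpoints in different components.
The 6th edge added is 1–6.

1-6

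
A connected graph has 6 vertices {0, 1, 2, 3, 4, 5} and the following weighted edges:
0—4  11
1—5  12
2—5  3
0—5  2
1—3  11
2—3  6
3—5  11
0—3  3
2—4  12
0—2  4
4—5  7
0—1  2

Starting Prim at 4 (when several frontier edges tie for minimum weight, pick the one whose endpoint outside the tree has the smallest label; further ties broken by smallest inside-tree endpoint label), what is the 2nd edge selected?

Prim's algorithm from 4:
Step 1: cheapest edge leaving the tree is 4—5 (7); add 5.
Step 2: cheapest edge leaving the tree is 0—5 (2); add 0.
Step 3: cheapest edge leaving the tree is 0—1 (2); add 1.
Step 4: cheapest edge leaving the tree is 2—5 (3); add 2.
Step 5: cheapest edge leaving the tree is 0—3 (3); add 3.
The 2nd edge added is 0—5.

0-5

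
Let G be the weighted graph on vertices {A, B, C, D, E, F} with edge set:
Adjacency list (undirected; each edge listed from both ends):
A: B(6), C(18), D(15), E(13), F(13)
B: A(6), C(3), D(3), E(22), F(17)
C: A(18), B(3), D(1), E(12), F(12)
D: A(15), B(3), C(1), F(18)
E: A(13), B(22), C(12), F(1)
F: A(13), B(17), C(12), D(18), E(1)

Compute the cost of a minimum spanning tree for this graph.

23

Kruskal's algorithm — process edges by increasing weight (ties by edge label):
C—D (1): add. Components now {A} {B} {C,D} {E} {F}
E—F (1): add. Components now {A} {B} {C,D} {E,F}
B—C (3): add. Components now {A} {B,C,D} {E,F}
B—D (3): skip — B and D already connected.
A—B (6): add. Components now {A,B,C,D} {E,F}
C—E (12): add. Components now {A,B,C,D,E,F}
MST edges: C—D, E—F, B—C, A—B, C—E; total weight 1+1+3+6+12 = 23.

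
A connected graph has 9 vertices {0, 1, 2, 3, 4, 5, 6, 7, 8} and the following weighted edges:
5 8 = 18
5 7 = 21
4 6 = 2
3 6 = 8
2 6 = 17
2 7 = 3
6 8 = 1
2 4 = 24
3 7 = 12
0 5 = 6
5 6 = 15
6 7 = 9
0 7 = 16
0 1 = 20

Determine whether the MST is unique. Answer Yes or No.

Kruskal's algorithm — process edges by increasing weight (ties by edge label):
6 8 (1): add — endpoints in different components.
4 6 (2): add — endpoints in different components.
2 7 (3): add — endpoints in different components.
0 5 (6): add — endpoints in different components.
3 6 (8): add — endpoints in different components.
6 7 (9): add — endpoints in different components.
3 7 (12): skip — 3 and 7 already connected.
5 6 (15): add — endpoints in different components.
0 7 (16): skip — 0 and 7 already connected.
2 6 (17): skip — 2 and 6 already connected.
5 8 (18): skip — 5 and 8 already connected.
0 1 (20): add — endpoints in different components.
Every non-tree edge has weight strictly greater than the heaviest edge on the tree path between its endpoints, so the MST is unique.

Yes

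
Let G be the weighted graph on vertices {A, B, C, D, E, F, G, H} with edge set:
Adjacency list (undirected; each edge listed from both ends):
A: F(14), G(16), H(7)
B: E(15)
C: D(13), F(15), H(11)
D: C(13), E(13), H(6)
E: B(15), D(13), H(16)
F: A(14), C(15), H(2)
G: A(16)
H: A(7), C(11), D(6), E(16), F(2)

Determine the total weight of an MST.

Grow the tree from E using Prim:
Step 1: cheapest edge leaving the tree is D–E (13); add D.
Step 2: cheapest edge leaving the tree is D–H (6); add H.
Step 3: cheapest edge leaving the tree is F–H (2); add F.
Step 4: cheapest edge leaving the tree is A–H (7); add A.
Step 5: cheapest edge leaving the tree is C–H (11); add C.
Step 6: cheapest edge leaving the tree is B–E (15); add B.
Step 7: cheapest edge leaving the tree is A–G (16); add G.
MST edges: D–E, D–H, F–H, A–H, C–H, B–E, A–G; total weight 13+6+2+7+11+15+16 = 70.

70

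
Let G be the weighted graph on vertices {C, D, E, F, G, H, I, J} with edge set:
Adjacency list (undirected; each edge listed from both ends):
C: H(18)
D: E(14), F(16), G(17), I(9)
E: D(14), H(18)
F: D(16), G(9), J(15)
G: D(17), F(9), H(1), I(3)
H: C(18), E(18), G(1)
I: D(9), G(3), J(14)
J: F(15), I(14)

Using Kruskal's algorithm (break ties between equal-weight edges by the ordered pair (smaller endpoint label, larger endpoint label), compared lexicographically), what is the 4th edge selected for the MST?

Kruskal: consider edges lightest-first.
G—H (1): add — endpoints in different components.
G—I (3): add — endpoints in different components.
D—I (9): add — endpoints in different components.
F—G (9): add — endpoints in different components.
D—E (14): add — endpoints in different components.
I—J (14): add — endpoints in different components.
F—J (15): skip — F and J already connected.
D—F (16): skip — D and F already connected.
D—G (17): skip — D and G already connected.
C—H (18): add — endpoints in different components.
The 4th edge added is F—G.

F-G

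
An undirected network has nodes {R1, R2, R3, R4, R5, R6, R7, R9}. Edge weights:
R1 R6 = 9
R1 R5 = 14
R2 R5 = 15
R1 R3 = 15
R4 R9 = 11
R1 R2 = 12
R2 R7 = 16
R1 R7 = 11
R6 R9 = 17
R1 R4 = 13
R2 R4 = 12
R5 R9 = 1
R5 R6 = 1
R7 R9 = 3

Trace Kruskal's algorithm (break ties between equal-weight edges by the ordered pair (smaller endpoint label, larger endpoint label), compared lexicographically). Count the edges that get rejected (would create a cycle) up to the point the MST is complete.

4

Kruskal's algorithm — process edges by increasing weight (ties by edge label):
R5 R6 (1): add — endpoints in different components.
R5 R9 (1): add — endpoints in different components.
R7 R9 (3): add — endpoints in different components.
R1 R6 (9): add — endpoints in different components.
R1 R7 (11): skip — R1 and R7 already connected.
R4 R9 (11): add — endpoints in different components.
R1 R2 (12): add — endpoints in different components.
R2 R4 (12): skip — R2 and R4 already connected.
R1 R4 (13): skip — R1 and R4 already connected.
R1 R5 (14): skip — R5 and R1 already connected.
R1 R3 (15): add — endpoints in different components.
Edges rejected before the tree was complete: 4.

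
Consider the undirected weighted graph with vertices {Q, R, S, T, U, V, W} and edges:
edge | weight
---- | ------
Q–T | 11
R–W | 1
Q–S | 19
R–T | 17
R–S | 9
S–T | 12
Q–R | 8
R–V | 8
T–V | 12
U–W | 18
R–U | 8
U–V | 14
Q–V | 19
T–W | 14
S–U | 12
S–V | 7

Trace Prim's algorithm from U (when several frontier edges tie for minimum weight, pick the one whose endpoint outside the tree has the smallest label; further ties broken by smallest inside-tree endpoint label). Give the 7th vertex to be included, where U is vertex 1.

T

Prim's algorithm from U:
Step 1: cheapest edge leaving the tree is R–U (8); add R.
Step 2: cheapest edge leaving the tree is R–W (1); add W.
Step 3: cheapest edge leaving the tree is Q–R (8); add Q.
Step 4: cheapest edge leaving the tree is R–V (8); add V.
Step 5: cheapest edge leaving the tree is S–V (7); add S.
Step 6: cheapest edge leaving the tree is Q–T (11); add T.
Vertex order: U, R, W, Q, V, S, T. The 7th vertex is T.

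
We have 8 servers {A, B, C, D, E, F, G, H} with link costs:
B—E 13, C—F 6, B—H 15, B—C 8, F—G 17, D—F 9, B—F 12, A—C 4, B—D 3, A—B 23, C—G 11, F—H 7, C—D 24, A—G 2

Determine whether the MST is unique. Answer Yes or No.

Yes

Kruskal: consider edges lightest-first.
A—G (2): add — endpoints in different components.
B—D (3): add — endpoints in different components.
A—C (4): add — endpoints in different components.
C—F (6): add — endpoints in different components.
F—H (7): add — endpoints in different components.
B—C (8): add — endpoints in different components.
D—F (9): skip — D and F already connected.
C—G (11): skip — C and G already connected.
B—F (12): skip — B and F already connected.
B—E (13): add — endpoints in different components.
Every non-tree edge has weight strictly greater than the heaviest edge on the tree path between its endpoints, so the MST is unique.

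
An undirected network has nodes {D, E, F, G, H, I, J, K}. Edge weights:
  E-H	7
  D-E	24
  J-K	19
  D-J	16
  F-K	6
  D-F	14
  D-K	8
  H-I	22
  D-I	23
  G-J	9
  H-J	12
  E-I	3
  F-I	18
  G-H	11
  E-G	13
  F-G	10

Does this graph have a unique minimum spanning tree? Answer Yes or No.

Sort edges by weight, then run Kruskal:
E-I (3): add — endpoints in different components.
F-K (6): add — endpoints in different components.
E-H (7): add — endpoints in different components.
D-K (8): add — endpoints in different components.
G-J (9): add — endpoints in different components.
F-G (10): add — endpoints in different components.
G-H (11): add — endpoints in different components.
Every non-tree edge has weight strictly greater than the heaviest edge on the tree path between its endpoints, so the MST is unique.

Yes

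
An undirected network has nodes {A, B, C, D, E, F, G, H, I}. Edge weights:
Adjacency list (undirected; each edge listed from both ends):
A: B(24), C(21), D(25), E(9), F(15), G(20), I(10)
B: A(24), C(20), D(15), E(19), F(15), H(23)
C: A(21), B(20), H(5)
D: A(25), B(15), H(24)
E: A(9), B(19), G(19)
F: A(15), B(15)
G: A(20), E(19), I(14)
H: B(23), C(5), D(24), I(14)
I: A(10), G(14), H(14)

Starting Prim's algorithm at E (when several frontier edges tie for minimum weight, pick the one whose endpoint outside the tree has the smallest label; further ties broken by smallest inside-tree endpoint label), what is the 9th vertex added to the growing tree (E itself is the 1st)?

D

Grow the tree from E using Prim:
Step 1: cheapest edge leaving the tree is A–E (9); add A.
Step 2: cheapest edge leaving the tree is A–I (10); add I.
Step 3: cheapest edge leaving the tree is G–I (14); add G.
Step 4: cheapest edge leaving the tree is H–I (14); add H.
Step 5: cheapest edge leaving the tree is C–H (5); add C.
Step 6: cheapest edge leaving the tree is A–F (15); add F.
Step 7: cheapest edge leaving the tree is B–F (15); add B.
Step 8: cheapest edge leaving the tree is B–D (15); add D.
Vertex order: E, A, I, G, H, C, F, B, D. The 9th vertex is D.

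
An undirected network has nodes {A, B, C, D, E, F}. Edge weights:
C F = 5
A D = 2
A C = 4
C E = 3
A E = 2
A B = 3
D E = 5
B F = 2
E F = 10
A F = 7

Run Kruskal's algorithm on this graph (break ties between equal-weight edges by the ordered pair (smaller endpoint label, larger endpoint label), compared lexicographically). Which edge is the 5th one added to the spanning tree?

C-E

Sort edges by weight, then run Kruskal:
A D (2): add. Components now {A,D} {B} {C} {E} {F}
A E (2): add. Components now {A,D,E} {B} {C} {F}
B F (2): add. Components now {A,D,E} {B,F} {C}
A B (3): add. Components now {A,B,D,E,F} {C}
C E (3): add. Components now {A,B,C,D,E,F}
The 5th edge added is C E.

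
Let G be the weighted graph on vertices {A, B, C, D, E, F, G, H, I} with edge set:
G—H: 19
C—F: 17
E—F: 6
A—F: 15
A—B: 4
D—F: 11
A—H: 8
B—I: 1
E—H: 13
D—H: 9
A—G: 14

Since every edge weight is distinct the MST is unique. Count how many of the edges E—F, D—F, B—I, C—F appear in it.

Kruskal: consider edges lightest-first.
B—I (1): add — endpoints in different components.
A—B (4): add — endpoints in different components.
E—F (6): add — endpoints in different components.
A—H (8): add — endpoints in different components.
D—H (9): add — endpoints in different components.
D—F (11): add — endpoints in different components.
E—H (13): skip — E and H already connected.
A—G (14): add — endpoints in different components.
A—F (15): skip — A and F already connected.
C—F (17): add — endpoints in different components.
MST edge set: {B—I, A—B, E—F, A—H, D—H, D—F, A—G, C—F}.
Of the listed edges, {E—F, D—F, B—I, C—F} are in the MST → 4.

4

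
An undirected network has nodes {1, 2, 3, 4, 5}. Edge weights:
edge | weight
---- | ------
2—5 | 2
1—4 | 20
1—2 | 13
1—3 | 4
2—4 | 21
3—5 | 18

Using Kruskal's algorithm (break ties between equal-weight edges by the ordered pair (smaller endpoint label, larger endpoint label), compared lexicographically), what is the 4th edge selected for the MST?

Kruskal's algorithm — process edges by increasing weight (ties by edge label):
2—5 (2): add — endpoints in different components.
1—3 (4): add — endpoints in different components.
1—2 (13): add — endpoints in different components.
3—5 (18): skip — 3 and 5 already connected.
1—4 (20): add — endpoints in different components.
The 4th edge added is 1—4.

1-4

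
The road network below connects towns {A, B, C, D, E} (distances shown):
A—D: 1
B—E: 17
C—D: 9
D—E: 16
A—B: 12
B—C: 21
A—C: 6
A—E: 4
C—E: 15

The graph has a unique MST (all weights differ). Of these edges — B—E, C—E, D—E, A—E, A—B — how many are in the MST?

2

Kruskal: consider edges lightest-first.
A—D (1): add. Components now {A,D} {B} {C} {E}
A—E (4): add. Components now {A,D,E} {B} {C}
A—C (6): add. Components now {A,C,D,E} {B}
C—D (9): skip — C and D already connected.
A—B (12): add. Components now {A,B,C,D,E}
MST edge set: {A—D, A—E, A—C, A—B}.
Of the listed edges, {A—E, A—B} are in the MST → 2.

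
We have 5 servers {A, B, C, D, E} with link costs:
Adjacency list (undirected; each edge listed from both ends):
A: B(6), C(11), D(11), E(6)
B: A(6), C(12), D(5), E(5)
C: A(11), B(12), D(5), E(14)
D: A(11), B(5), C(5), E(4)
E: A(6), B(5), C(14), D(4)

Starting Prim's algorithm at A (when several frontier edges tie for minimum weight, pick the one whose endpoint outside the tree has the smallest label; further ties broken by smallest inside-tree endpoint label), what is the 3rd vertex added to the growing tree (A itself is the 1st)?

D

Grow the tree from A using Prim:
Step 1: cheapest edge leaving the tree is A B (6); add B.
Step 2: cheapest edge leaving the tree is B D (5); add D.
Step 3: cheapest edge leaving the tree is D E (4); add E.
Step 4: cheapest edge leaving the tree is C D (5); add C.
Vertex order: A, B, D, E, C. The 3rd vertex is D.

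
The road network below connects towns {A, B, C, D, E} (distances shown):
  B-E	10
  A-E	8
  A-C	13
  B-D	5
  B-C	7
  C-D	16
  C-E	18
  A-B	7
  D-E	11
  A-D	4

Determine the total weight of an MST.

Kruskal: consider edges lightest-first.
A-D (4): add. Components now {A,D} {B} {C} {E}
B-D (5): add. Components now {A,B,D} {C} {E}
A-B (7): skip — A and B already connected.
B-C (7): add. Components now {A,B,C,D} {E}
A-E (8): add. Components now {A,B,C,D,E}
MST edges: A-D, B-D, B-C, A-E; total weight 4+5+7+8 = 24.

24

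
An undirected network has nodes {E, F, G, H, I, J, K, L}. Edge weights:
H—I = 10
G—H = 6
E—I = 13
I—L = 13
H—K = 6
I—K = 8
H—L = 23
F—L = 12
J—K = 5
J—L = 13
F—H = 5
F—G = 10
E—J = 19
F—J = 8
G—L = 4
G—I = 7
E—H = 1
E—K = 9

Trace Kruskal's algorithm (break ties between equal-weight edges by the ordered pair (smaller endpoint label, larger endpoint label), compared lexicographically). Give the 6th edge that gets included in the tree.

H-K

Kruskal's algorithm — process edges by increasing weight (ties by edge label):
E—H (1): add — endpoints in different components.
G—L (4): add — endpoints in different components.
F—H (5): add — endpoints in different components.
J—K (5): add — endpoints in different components.
G—H (6): add — endpoints in different components.
H—K (6): add — endpoints in different components.
G—I (7): add — endpoints in different components.
The 6th edge added is H—K.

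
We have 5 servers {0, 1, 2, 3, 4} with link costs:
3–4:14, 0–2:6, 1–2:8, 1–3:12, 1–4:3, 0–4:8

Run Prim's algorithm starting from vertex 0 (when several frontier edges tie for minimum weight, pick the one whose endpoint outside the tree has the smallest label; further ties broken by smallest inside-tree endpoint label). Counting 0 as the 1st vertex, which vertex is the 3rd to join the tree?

1

Grow the tree from 0 using Prim:
Step 1: cheapest edge leaving the tree is 0–2 (6); add 2.
Step 2: cheapest edge leaving the tree is 1–2 (8); add 1.
Step 3: cheapest edge leaving the tree is 1–4 (3); add 4.
Step 4: cheapest edge leaving the tree is 1–3 (12); add 3.
Vertex order: 0, 2, 1, 4, 3. The 3rd vertex is 1.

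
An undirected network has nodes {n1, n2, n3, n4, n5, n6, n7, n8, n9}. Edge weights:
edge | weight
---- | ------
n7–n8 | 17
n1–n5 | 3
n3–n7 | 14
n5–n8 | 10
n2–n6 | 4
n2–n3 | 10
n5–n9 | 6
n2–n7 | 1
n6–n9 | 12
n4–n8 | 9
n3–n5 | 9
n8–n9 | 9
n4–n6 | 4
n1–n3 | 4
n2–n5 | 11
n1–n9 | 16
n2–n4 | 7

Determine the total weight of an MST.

Grow the tree from n4 using Prim:
Step 1: cheapest edge leaving the tree is n4–n6 (4); add n6.
Step 2: cheapest edge leaving the tree is n2–n6 (4); add n2.
Step 3: cheapest edge leaving the tree is n2–n7 (1); add n7.
Step 4: cheapest edge leaving the tree is n4–n8 (9); add n8.
Step 5: cheapest edge leaving the tree is n8–n9 (9); add n9.
Step 6: cheapest edge leaving the tree is n5–n9 (6); add n5.
Step 7: cheapest edge leaving the tree is n1–n5 (3); add n1.
Step 8: cheapest edge leaving the tree is n1–n3 (4); add n3.
MST edges: n4–n6, n2–n6, n2–n7, n4–n8, n8–n9, n5–n9, n1–n5, n1–n3; total weight 4+4+1+9+9+6+3+4 = 40.

40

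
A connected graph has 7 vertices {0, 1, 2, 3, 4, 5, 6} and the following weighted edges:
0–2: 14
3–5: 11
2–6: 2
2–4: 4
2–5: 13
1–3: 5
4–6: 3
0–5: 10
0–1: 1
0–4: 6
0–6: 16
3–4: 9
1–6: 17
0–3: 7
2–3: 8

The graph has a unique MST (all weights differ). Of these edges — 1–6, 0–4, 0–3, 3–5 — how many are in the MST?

Kruskal's algorithm — process edges by increasing weight (ties by edge label):
0–1 (1): add — endpoints in different components.
2–6 (2): add — endpoints in different components.
4–6 (3): add — endpoints in different components.
2–4 (4): skip — 2 and 4 already connected.
1–3 (5): add — endpoints in different components.
0–4 (6): add — endpoints in different components.
0–3 (7): skip — 0 and 3 already connected.
2–3 (8): skip — 2 and 3 already connected.
3–4 (9): skip — 3 and 4 already connected.
0–5 (10): add — endpoints in different components.
MST edge set: {0–1, 2–6, 4–6, 1–3, 0–4, 0–5}.
Of the listed edges, {0–4} are in the MST → 1.

1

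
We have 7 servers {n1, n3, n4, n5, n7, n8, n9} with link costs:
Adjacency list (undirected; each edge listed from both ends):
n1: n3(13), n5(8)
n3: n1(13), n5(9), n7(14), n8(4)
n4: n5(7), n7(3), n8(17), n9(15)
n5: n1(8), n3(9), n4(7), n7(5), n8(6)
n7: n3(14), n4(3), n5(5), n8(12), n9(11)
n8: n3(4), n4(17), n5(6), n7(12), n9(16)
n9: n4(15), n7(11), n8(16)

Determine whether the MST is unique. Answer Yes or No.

Sort edges by weight, then run Kruskal:
n4 n7 (3): add — endpoints in different components.
n3 n8 (4): add — endpoints in different components.
n5 n7 (5): add — endpoints in different components.
n5 n8 (6): add — endpoints in different components.
n4 n5 (7): skip — n4 and n5 already connected.
n1 n5 (8): add — endpoints in different components.
n3 n5 (9): skip — n3 and n5 already connected.
n7 n9 (11): add — endpoints in different components.
Every non-tree edge has weight strictly greater than the heaviest edge on the tree path between its endpoints, so the MST is unique.

Yes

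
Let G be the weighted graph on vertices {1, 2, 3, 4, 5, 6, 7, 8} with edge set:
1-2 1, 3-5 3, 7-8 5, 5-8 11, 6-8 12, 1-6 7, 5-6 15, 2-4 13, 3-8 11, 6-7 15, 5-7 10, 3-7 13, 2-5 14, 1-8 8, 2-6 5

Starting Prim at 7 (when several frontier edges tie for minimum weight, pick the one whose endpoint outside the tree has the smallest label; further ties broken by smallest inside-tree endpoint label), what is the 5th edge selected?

Grow the tree from 7 using Prim:
Step 1: cheapest edge leaving the tree is 7-8 (5); add 8.
Step 2: cheapest edge leaving the tree is 1-8 (8); add 1.
Step 3: cheapest edge leaving the tree is 1-2 (1); add 2.
Step 4: cheapest edge leaving the tree is 2-6 (5); add 6.
Step 5: cheapest edge leaving the tree is 5-7 (10); add 5.
Step 6: cheapest edge leaving the tree is 3-5 (3); add 3.
Step 7: cheapest edge leaving the tree is 2-4 (13); add 4.
The 5th edge added is 5-7.

5-7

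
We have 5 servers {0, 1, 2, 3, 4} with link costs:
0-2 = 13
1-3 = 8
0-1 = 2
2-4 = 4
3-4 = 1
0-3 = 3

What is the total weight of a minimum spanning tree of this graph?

10

Sort edges by weight, then run Kruskal:
3-4 (1): add — endpoints in different components.
0-1 (2): add — endpoints in different components.
0-3 (3): add — endpoints in different components.
2-4 (4): add — endpoints in different components.
MST edges: 3-4, 0-1, 0-3, 2-4; total weight 1+2+3+4 = 10.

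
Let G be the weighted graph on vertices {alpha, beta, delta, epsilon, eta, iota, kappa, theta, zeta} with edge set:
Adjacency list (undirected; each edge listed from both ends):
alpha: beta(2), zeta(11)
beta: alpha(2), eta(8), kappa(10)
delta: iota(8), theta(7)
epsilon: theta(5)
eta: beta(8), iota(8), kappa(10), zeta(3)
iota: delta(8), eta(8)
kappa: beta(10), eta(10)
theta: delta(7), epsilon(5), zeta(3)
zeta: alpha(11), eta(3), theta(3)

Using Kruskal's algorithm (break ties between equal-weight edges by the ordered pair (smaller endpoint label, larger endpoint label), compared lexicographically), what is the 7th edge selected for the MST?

delta-iota

Kruskal's algorithm — process edges by increasing weight (ties by edge label):
alpha–beta (2): add — endpoints in different components.
eta–zeta (3): add — endpoints in different components.
theta–zeta (3): add — endpoints in different components.
epsilon–theta (5): add — endpoints in different components.
delta–theta (7): add — endpoints in different components.
beta–eta (8): add — endpoints in different components.
delta–iota (8): add — endpoints in different components.
eta–iota (8): skip — eta and iota already connected.
beta–kappa (10): add — endpoints in different components.
The 7th edge added is delta–iota.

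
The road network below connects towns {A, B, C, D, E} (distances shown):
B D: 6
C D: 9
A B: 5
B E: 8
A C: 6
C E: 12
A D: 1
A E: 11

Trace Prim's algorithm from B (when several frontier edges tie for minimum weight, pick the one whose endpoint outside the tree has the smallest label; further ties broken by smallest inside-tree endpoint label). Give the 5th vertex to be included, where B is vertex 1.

E

Prim, starting at B.
Step 1: cheapest edge leaving the tree is A B (5); add A.
Step 2: cheapest edge leaving the tree is A D (1); add D.
Step 3: cheapest edge leaving the tree is A C (6); add C.
Step 4: cheapest edge leaving the tree is B E (8); add E.
Vertex order: B, A, D, C, E. The 5th vertex is E.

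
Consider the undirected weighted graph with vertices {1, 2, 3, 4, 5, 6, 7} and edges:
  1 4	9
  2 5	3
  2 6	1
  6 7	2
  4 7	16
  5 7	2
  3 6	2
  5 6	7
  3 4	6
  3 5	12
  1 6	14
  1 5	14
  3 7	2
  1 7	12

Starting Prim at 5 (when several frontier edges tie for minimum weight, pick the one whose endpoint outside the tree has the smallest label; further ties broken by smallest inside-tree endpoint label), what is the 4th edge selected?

2-6

Prim, starting at 5.
Step 1: frontier [5 7 2, 2 5 3, 5 6 7, 3 5 12, 1 5 14] → take 5 7 (2); add 7.
Step 2: frontier [2 5 3, 5 6 7, 3 5 12, 1 5 14, 3 7 2, 6 7 2, 1 7 12, 4 7 16] → take 3 7 (2); add 3.
Step 3: frontier [3 6 2, 3 4 6, 2 5 3, 5 6 7, 1 5 14, 6 7 2, 1 7 12, 4 7 16] → take 3 6 (2); add 6.
Step 4: frontier [3 4 6, 2 5 3, 1 5 14, 2 6 1, 1 6 14, 1 7 12, 4 7 16] → take 2 6 (1); add 2.
Step 5: frontier [3 4 6, 1 5 14, 1 6 14, 1 7 12, 4 7 16] → take 3 4 (6); add 4.
Step 6: frontier [1 4 9, 1 5 14, 1 6 14, 1 7 12] → take 1 4 (9); add 1.
The 4th edge added is 2 6.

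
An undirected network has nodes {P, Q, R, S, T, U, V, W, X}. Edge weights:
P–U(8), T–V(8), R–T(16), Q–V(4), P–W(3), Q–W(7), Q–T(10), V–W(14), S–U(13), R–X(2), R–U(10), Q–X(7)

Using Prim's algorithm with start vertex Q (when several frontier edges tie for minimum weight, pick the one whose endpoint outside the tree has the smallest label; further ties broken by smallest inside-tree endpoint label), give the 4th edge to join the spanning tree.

Grow the tree from Q using Prim:
Step 1: frontier [Q–V 4, Q–W 7, Q–X 7, Q–T 10] → take Q–V (4); add V.
Step 2: frontier [Q–W 7, Q–X 7, Q–T 10, T–V 8, V–W 14] → take Q–W (7); add W.
Step 3: frontier [Q–X 7, Q–T 10, T–V 8, P–W 3] → take P–W (3); add P.
Step 4: frontier [P–U 8, Q–X 7, Q–T 10, T–V 8] → take Q–X (7); add X.
Step 5: frontier [P–U 8, Q–T 10, T–V 8, R–X 2] → take R–X (2); add R.
Step 6: frontier [P–U 8, Q–T 10, R–U 10, R–T 16, T–V 8] → take T–V (8); add T.
Step 7: frontier [P–U 8, R–U 10] → take P–U (8); add U.
Step 8: frontier [S–U 13] → take S–U (13); add S.
The 4th edge added is Q–X.

Q-X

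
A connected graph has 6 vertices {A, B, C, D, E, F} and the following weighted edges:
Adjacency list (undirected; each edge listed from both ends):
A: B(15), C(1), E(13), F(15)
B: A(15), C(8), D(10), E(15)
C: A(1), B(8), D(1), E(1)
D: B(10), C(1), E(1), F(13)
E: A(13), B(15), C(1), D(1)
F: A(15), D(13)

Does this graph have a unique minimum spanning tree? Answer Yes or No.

No

Kruskal: consider edges lightest-first.
A—C (1): add — endpoints in different components.
C—D (1): add — endpoints in different components.
C—E (1): add — endpoints in different components.
D—E (1): skip — D and E already connected.
B—C (8): add — endpoints in different components.
B—D (10): skip — B and D already connected.
A—E (13): skip — A and E already connected.
D—F (13): add — endpoints in different components.
Non-tree edge D—E has weight 1, equal to the heaviest edge on its tree cycle — swapping gives another MST of the same weight. Not unique.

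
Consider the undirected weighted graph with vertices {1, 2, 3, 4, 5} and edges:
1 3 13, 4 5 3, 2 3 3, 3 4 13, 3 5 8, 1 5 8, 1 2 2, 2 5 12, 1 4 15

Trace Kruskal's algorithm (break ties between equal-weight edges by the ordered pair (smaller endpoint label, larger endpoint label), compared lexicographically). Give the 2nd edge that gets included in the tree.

Kruskal: consider edges lightest-first.
1 2 (2): add. Components now {1,2} {3} {4} {5}
2 3 (3): add. Components now {1,2,3} {4} {5}
4 5 (3): add. Components now {1,2,3} {4,5}
1 5 (8): add. Components now {1,2,3,4,5}
The 2nd edge added is 2 3.

2-3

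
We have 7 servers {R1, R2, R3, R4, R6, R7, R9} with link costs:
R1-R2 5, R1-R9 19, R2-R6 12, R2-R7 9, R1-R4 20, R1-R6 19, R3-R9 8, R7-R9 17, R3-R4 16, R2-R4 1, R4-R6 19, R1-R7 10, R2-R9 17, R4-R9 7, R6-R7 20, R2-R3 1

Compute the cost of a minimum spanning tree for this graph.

35

Grow the tree from R3 using Prim:
Step 1: cheapest edge leaving the tree is R2-R3 (1); add R2.
Step 2: cheapest edge leaving the tree is R2-R4 (1); add R4.
Step 3: cheapest edge leaving the tree is R1-R2 (5); add R1.
Step 4: cheapest edge leaving the tree is R4-R9 (7); add R9.
Step 5: cheapest edge leaving the tree is R2-R7 (9); add R7.
Step 6: cheapest edge leaving the tree is R2-R6 (12); add R6.
MST edges: R2-R3, R2-R4, R1-R2, R4-R9, R2-R7, R2-R6; total weight 1+1+5+7+9+12 = 35.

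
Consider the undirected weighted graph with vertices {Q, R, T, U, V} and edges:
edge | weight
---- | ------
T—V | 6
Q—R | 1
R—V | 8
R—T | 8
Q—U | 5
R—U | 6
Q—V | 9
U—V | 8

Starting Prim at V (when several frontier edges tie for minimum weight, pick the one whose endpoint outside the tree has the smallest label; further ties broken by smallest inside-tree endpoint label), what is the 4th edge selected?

Grow the tree from V using Prim:
Step 1: frontier [T—V 6, R—V 8, U—V 8, Q—V 9] → take T—V (6); add T.
Step 2: frontier [R—T 8, R—V 8, U—V 8, Q—V 9] → take R—T (8); add R.
Step 3: frontier [Q—R 1, R—U 6, U—V 8, Q—V 9] → take Q—R (1); add Q.
Step 4: frontier [Q—U 5, R—U 6, U—V 8] → take Q—U (5); add U.
The 4th edge added is Q—U.

Q-U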